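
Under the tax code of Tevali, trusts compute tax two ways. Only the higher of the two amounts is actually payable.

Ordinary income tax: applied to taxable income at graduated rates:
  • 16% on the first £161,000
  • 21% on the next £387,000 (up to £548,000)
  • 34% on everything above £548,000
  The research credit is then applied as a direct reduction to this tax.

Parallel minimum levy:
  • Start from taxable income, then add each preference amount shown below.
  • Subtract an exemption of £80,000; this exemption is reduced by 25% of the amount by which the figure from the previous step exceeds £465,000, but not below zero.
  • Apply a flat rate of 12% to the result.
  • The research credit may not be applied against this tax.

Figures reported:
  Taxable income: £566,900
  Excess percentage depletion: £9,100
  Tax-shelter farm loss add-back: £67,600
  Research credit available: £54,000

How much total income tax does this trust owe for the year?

Ordinary income tax:
  £161,000 × 16% = £25,760
  £387,000 × 21% = £81,270
  £18,900 × 34% = £6,426
  → £113,456
  Less research credit £54,000 → £59,456

Parallel minimum levy:
  Adjusted income: £566,900 + £9,100 + £67,600 = £643,600
  Exemption: £80,000 − 25% × (£643,600 − £465,000) = £80,000 − £44,650 = £35,350
  Base: £643,600 − £35,350 = £608,250
  £608,250 × 12% = £72,990

£72,990 > £59,456, so the parallel minimum levy is the binding amount.

£72,990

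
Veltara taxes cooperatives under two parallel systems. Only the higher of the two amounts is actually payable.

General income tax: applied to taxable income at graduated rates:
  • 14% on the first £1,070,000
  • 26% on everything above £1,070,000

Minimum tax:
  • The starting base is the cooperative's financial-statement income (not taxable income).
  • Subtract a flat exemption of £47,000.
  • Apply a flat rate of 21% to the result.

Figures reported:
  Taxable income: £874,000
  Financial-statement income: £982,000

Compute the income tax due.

General income tax:
  £874,000 × 14% = £122,360

Minimum tax:
  Base (financial-statement income): £982,000
  Less exemption £47,000 → base £935,000
  £935,000 × 21% = £196,350

£196,350 > £122,360, so the minimum tax is the binding amount.

£196,350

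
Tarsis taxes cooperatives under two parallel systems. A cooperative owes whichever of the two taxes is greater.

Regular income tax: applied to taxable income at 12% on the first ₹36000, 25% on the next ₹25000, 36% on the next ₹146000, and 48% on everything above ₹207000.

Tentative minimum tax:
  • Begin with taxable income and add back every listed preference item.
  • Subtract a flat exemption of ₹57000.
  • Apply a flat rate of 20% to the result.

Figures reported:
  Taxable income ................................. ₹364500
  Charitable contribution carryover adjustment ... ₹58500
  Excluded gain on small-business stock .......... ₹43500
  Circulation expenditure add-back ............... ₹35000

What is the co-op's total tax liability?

₹138730

Regular income tax:
  ₹36000 × 12% = ₹4320
  ₹25000 × 25% = ₹6250
  ₹146000 × 36% = ₹52560
  ₹157500 × 48% = ₹75600
  → ₹138730

Tentative minimum tax:
  Adjusted income: ₹364500 + ₹58500 + ₹43500 + ₹35000 = ₹501500
  Less exemption ₹57000 → base ₹444500
  ₹444500 × 20% = ₹88900

₹138730 > ₹88900, so the regular income tax governs.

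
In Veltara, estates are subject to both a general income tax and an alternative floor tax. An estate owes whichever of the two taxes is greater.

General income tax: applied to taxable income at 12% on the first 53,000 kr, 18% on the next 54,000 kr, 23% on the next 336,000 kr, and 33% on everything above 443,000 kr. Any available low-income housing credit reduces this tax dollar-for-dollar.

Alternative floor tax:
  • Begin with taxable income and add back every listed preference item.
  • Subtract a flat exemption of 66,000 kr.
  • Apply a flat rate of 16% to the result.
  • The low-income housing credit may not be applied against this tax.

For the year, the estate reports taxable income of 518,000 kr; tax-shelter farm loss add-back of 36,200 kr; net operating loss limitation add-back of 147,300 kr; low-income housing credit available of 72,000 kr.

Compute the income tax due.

General income tax:
  53,000 kr × 12% = 6,360 kr
  54,000 kr × 18% = 9,720 kr
  336,000 kr × 23% = 77,280 kr
  75,000 kr × 33% = 24,750 kr
  → 118,110 kr
  Less low-income housing credit 72,000 kr → 46,110 kr

Alternative floor tax:
  Adjusted income: 518,000 kr + 36,200 kr + 147,300 kr = 701,500 kr
  Less exemption 66,000 kr → base 635,500 kr
  635,500 kr × 16% = 101,680 kr

101,680 kr > 46,110 kr, so the alternative floor tax is the binding amount.

101,680 kr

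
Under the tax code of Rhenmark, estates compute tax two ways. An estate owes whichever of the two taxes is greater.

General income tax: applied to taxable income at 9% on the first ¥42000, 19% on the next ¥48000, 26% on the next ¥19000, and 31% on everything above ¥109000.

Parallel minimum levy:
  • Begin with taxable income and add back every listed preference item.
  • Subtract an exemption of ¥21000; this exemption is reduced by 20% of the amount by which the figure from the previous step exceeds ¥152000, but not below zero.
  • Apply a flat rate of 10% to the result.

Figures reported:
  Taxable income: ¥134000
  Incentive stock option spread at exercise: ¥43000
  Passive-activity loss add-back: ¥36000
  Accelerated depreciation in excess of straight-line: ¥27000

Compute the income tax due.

¥25590

Parallel minimum levy:
  Adjusted income: ¥134000 + ¥43000 + ¥36000 + ¥27000 = ¥240000
  Exemption: ¥21000 − 20% × (¥240000 − ¥152000) = ¥21000 − ¥17600 = ¥3400
  Base: ¥240000 − ¥3400 = ¥236600
  ¥236600 × 10% = ¥23660

General income tax:
  ¥42000 × 9% = ¥3780
  ¥48000 × 19% = ¥9120
  ¥19000 × 26% = ¥4940
  ¥25000 × 31% = ¥7750
  → ¥25590

¥25590 > ¥23660, so the general income tax governs.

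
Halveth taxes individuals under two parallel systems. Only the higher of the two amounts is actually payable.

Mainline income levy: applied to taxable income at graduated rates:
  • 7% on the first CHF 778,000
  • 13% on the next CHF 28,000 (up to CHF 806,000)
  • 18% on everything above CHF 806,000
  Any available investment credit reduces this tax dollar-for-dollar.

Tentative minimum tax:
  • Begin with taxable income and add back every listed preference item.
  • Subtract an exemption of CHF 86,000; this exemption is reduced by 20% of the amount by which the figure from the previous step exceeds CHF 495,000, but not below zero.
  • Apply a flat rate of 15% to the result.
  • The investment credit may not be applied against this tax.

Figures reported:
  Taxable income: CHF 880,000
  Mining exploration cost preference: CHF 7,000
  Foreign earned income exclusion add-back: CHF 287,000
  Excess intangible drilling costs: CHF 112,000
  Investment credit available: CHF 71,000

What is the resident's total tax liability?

CHF 192,900

Mainline income levy:
  CHF 778,000 × 7% = CHF 54,460
  CHF 28,000 × 13% = CHF 3,640
  CHF 74,000 × 18% = CHF 13,320
  → CHF 71,420
  Less investment credit CHF 71,000 → CHF 420

Tentative minimum tax:
  Adjusted income: CHF 880,000 + CHF 7,000 + CHF 287,000 + CHF 112,000 = CHF 1,286,000
  Exemption: 20% × (CHF 1,286,000 − CHF 495,000) = CHF 158,200 ≥ CHF 86,000, so the exemption is fully phased out
  Base: CHF 1,286,000 − CHF 0 = CHF 1,286,000
  CHF 1,286,000 × 15% = CHF 192,900

CHF 192,900 > CHF 420, so the tentative minimum tax is the binding amount.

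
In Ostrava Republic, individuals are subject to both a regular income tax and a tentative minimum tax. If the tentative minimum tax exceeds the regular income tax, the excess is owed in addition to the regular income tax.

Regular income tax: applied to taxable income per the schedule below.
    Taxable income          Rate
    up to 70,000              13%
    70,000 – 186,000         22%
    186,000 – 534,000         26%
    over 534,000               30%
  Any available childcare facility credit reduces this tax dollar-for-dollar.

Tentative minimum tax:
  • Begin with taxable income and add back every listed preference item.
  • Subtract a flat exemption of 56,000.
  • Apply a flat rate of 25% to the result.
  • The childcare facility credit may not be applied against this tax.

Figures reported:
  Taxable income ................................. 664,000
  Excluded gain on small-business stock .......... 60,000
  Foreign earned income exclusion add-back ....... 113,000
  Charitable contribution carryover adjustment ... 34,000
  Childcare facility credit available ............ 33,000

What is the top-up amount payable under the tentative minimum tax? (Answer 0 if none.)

72,650

Tentative minimum tax:
  Adjusted income: 664,000 + 60,000 + 113,000 + 34,000 = 871,000
  Less exemption 56,000 → base 815,000
  815,000 × 25% = 203,750

Regular income tax:
  70,000 × 13% = 9,100
  116,000 × 22% = 25,520
  348,000 × 26% = 90,480
  130,000 × 30% = 39,000
  → 164,100
  Less childcare facility credit 33,000 → 131,100

Excess of tentative minimum tax over regular income tax: 203,750 − 131,100 = 72,650.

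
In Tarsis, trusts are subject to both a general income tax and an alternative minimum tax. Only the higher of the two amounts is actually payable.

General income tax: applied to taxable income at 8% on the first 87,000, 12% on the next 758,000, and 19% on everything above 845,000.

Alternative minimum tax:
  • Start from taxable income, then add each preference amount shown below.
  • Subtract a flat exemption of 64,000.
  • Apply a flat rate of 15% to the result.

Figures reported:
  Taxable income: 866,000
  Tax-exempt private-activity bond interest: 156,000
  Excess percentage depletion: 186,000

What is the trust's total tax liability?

Alternative minimum tax:
  Adjusted income: 866,000 + 156,000 + 186,000 = 1,208,000
  Less exemption 64,000 → base 1,144,000
  1,144,000 × 15% = 171,600

General income tax:
  87,000 × 8% = 6,960
  758,000 × 12% = 90,960
  21,000 × 19% = 3,990
  → 101,910

171,600 > 101,910, so the alternative minimum tax is the binding amount.

171,600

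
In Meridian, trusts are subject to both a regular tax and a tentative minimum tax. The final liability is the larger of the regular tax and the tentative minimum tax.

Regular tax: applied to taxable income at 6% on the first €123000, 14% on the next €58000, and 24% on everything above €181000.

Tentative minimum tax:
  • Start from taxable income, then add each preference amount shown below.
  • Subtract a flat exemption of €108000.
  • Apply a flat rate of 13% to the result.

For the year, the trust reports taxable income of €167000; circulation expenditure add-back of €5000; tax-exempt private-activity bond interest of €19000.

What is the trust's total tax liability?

€13540

Regular tax:
  €123000 × 6% = €7380
  €44000 × 14% = €6160
  → €13540

Tentative minimum tax:
  Adjusted income: €167000 + €5000 + €19000 = €191000
  Less exemption €108000 → base €83000
  €83000 × 13% = €10790

€13540 > €10790, so the regular tax governs.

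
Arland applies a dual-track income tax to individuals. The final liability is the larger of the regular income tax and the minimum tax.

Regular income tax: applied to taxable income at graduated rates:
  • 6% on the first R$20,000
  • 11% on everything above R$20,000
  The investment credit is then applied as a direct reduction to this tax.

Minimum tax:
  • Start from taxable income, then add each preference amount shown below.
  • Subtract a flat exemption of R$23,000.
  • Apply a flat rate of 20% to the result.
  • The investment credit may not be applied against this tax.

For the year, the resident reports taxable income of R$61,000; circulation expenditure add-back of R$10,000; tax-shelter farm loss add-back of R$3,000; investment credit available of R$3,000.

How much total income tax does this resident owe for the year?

R$10,200

Minimum tax:
  Adjusted income: R$61,000 + R$10,000 + R$3,000 = R$74,000
  Less exemption R$23,000 → base R$51,000
  R$51,000 × 20% = R$10,200

Regular income tax:
  R$20,000 × 6% = R$1,200
  R$41,000 × 11% = R$4,510
  → R$5,710
  Less investment credit R$3,000 → R$2,710

R$10,200 > R$2,710, so the minimum tax is the binding amount.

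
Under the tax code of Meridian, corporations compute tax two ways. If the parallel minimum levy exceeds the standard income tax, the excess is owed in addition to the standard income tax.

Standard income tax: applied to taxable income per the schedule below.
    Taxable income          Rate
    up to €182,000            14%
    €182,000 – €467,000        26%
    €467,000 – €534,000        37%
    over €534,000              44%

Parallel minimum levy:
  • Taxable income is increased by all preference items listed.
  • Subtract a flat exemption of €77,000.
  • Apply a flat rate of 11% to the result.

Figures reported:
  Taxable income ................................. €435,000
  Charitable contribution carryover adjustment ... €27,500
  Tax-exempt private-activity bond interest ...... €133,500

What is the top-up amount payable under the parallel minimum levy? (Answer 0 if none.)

€0

Standard income tax:
  €182,000 × 14% = €25,480
  €253,000 × 26% = €65,780
  → €91,260

Parallel minimum levy:
  Adjusted income: €435,000 + €27,500 + €133,500 = €596,000
  Less exemption €77,000 → base €519,000
  €519,000 × 11% = €57,090

€57,090 ≤ €91,260, so no add-on is due.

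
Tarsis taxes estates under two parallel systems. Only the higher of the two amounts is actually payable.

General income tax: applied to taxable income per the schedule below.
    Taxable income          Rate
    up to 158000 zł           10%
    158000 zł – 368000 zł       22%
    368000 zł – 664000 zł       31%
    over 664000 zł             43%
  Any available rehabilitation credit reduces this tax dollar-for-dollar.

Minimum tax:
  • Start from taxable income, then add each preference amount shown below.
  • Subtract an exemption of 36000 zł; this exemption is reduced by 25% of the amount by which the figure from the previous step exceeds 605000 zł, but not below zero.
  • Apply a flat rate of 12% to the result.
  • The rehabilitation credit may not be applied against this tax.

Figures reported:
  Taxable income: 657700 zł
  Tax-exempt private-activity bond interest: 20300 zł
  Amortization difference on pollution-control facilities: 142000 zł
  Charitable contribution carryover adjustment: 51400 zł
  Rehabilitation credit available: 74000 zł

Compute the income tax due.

General income tax:
  158000 zł × 10% = 15800 zł
  210000 zł × 22% = 46200 zł
  289700 zł × 31% = 89807 zł
  → 151807 zł
  Less rehabilitation credit 74000 zł → 77807 zł

Minimum tax:
  Adjusted income: 657700 zł + 20300 zł + 142000 zł + 51400 zł = 871400 zł
  Exemption: 25% × (871400 zł − 605000 zł) = 66600 zł ≥ 36000 zł, so the exemption is fully phased out
  Base: 871400 zł − 0 zł = 871400 zł
  871400 zł × 12% = 104568 zł

104568 zł > 77807 zł, so the minimum tax is the binding amount.

104568 zł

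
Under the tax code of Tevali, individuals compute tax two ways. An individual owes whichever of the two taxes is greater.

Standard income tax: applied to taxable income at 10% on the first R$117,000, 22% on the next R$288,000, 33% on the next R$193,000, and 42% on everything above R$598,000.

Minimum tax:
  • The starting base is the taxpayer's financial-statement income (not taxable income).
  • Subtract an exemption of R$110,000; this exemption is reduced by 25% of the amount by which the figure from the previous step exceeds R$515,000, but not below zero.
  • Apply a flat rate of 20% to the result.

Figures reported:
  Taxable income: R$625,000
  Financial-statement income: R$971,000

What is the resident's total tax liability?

Minimum tax:
  Base (financial-statement income): R$971,000
  Exemption: 25% × (R$971,000 − R$515,000) = R$114,000 ≥ R$110,000, so the exemption is fully phased out
  Base: R$971,000 − R$0 = R$971,000
  R$971,000 × 20% = R$194,200

Standard income tax:
  R$117,000 × 10% = R$11,700
  R$288,000 × 22% = R$63,360
  R$193,000 × 33% = R$63,690
  R$27,000 × 42% = R$11,340
  → R$150,090

R$194,200 > R$150,090, so the minimum tax is the binding amount.

R$194,200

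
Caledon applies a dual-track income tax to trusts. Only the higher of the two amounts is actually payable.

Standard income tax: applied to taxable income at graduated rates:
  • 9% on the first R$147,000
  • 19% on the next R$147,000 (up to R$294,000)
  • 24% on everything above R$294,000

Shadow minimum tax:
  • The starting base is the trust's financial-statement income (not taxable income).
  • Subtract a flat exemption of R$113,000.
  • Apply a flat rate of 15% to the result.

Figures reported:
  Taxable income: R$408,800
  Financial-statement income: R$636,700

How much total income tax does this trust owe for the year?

Shadow minimum tax:
  Base (financial-statement income): R$636,700
  Less exemption R$113,000 → base R$523,700
  R$523,700 × 15% = R$78,555

Standard income tax:
  R$147,000 × 9% = R$13,230
  R$147,000 × 19% = R$27,930
  R$114,800 × 24% = R$27,552
  → R$68,712

R$78,555 > R$68,712, so the shadow minimum tax is the binding amount.

R$78,555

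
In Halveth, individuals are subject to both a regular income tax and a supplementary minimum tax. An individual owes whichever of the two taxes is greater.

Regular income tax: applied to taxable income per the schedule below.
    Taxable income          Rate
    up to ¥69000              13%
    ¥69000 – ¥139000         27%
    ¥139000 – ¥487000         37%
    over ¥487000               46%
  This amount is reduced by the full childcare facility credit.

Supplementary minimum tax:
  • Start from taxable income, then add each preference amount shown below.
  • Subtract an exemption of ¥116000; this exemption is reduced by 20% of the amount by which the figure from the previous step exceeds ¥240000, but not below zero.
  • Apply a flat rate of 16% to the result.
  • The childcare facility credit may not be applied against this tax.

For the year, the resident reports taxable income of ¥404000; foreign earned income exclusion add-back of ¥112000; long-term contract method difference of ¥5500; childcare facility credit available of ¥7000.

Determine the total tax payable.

¥118920

Supplementary minimum tax:
  Adjusted income: ¥404000 + ¥112000 + ¥5500 = ¥521500
  Exemption: ¥116000 − 20% × (¥521500 − ¥240000) = ¥116000 − ¥56300 = ¥59700
  Base: ¥521500 − ¥59700 = ¥461800
  ¥461800 × 16% = ¥73888

Regular income tax:
  ¥69000 × 13% = ¥8970
  ¥70000 × 27% = ¥18900
  ¥265000 × 37% = ¥98050
  → ¥125920
  Less childcare facility credit ¥7000 → ¥118920

¥118920 > ¥73888, so the regular income tax governs.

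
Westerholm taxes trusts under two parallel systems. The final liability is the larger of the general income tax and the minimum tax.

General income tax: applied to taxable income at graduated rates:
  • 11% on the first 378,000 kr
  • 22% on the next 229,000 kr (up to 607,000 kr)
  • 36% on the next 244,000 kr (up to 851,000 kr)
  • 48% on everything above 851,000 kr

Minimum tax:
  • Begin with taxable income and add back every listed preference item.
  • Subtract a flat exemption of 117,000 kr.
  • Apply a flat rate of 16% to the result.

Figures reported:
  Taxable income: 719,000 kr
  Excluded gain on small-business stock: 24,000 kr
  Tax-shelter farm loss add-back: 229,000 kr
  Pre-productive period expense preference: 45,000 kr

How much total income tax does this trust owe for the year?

Minimum tax:
  Adjusted income: 719,000 kr + 24,000 kr + 229,000 kr + 45,000 kr = 1,017,000 kr
  Less exemption 117,000 kr → base 900,000 kr
  900,000 kr × 16% = 144,000 kr

General income tax:
  378,000 kr × 11% = 41,580 kr
  229,000 kr × 22% = 50,380 kr
  112,000 kr × 36% = 40,320 kr
  → 132,280 kr

144,000 kr > 132,280 kr, so the minimum tax is the binding amount.

144,000 kr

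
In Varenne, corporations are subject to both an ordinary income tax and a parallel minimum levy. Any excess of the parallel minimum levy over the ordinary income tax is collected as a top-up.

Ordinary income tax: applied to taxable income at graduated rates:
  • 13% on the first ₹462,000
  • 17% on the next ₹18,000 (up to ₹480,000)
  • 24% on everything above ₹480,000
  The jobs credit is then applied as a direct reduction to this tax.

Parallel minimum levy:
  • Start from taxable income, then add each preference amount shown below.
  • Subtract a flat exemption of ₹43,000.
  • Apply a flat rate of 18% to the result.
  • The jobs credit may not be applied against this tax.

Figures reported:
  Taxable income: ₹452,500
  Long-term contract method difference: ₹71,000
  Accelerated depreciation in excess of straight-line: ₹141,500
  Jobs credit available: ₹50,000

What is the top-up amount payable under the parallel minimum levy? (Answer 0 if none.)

Ordinary income tax:
  ₹452,500 × 13% = ₹58,825
  Less jobs credit ₹50,000 → ₹8,825

Parallel minimum levy:
  Adjusted income: ₹452,500 + ₹71,000 + ₹141,500 = ₹665,000
  Less exemption ₹43,000 → base ₹622,000
  ₹622,000 × 18% = ₹111,960

Excess of parallel minimum levy over ordinary income tax: ₹111,960 − ₹8,825 = ₹103,135.

₹103,135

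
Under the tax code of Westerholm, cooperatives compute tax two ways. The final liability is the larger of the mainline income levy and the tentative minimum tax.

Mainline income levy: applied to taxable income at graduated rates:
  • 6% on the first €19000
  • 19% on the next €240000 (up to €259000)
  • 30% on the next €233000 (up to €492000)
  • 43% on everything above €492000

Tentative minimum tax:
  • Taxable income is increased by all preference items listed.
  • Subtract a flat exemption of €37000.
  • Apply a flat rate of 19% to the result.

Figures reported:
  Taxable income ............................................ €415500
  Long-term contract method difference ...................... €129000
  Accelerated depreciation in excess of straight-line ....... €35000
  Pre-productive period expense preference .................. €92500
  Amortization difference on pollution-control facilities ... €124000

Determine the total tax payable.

€144210

Tentative minimum tax:
  Adjusted income: €415500 + €129000 + €35000 + €92500 + €124000 = €796000
  Less exemption €37000 → base €759000
  €759000 × 19% = €144210

Mainline income levy:
  €19000 × 6% = €1140
  €240000 × 19% = €45600
  €156500 × 30% = €46950
  → €93690

€144210 > €93690, so the tentative minimum tax is the binding amount.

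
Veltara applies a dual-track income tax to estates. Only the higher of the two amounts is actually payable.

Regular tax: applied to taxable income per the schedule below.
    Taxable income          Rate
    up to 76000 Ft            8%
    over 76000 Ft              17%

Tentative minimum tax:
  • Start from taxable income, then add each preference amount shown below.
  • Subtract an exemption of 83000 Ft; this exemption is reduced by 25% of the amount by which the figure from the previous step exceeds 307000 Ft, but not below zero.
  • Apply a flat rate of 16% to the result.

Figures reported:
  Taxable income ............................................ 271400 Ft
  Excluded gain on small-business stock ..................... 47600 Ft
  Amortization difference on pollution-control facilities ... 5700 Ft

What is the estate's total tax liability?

39380 Ft

Regular tax:
  76000 Ft × 8% = 6080 Ft
  195400 Ft × 17% = 33218 Ft
  → 39298 Ft

Tentative minimum tax:
  Adjusted income: 271400 Ft + 47600 Ft + 5700 Ft = 324700 Ft
  Exemption: 83000 Ft − 25% × (324700 Ft − 307000 Ft) = 83000 Ft − 4425 Ft = 78575 Ft
  Base: 324700 Ft − 78575 Ft = 246125 Ft
  246125 Ft × 16% = 39380 Ft

39380 Ft > 39298 Ft, so the tentative minimum tax is the binding amount.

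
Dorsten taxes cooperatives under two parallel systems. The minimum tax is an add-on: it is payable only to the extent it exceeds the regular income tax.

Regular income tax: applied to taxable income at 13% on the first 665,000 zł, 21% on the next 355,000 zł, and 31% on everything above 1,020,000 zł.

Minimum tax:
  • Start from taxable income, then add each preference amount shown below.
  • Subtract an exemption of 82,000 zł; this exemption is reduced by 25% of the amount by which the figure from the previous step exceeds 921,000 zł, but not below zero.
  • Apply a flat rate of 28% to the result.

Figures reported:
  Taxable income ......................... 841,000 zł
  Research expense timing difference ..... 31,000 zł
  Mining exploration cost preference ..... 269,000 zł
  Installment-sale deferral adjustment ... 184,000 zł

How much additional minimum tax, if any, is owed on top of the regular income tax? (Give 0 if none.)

247,590 zł

Minimum tax:
  Adjusted income: 841,000 zł + 31,000 zł + 269,000 zł + 184,000 zł = 1,325,000 zł
  Exemption: 25% × (1,325,000 zł − 921,000 zł) = 101,000 zł ≥ 82,000 zł, so the exemption is fully phased out
  Base: 1,325,000 zł − 0 zł = 1,325,000 zł
  1,325,000 zł × 28% = 371,000 zł

Regular income tax:
  665,000 zł × 13% = 86,450 zł
  176,000 zł × 21% = 36,960 zł
  → 123,410 zł

Excess of minimum tax over regular income tax: 371,000 zł − 123,410 zł = 247,590 zł.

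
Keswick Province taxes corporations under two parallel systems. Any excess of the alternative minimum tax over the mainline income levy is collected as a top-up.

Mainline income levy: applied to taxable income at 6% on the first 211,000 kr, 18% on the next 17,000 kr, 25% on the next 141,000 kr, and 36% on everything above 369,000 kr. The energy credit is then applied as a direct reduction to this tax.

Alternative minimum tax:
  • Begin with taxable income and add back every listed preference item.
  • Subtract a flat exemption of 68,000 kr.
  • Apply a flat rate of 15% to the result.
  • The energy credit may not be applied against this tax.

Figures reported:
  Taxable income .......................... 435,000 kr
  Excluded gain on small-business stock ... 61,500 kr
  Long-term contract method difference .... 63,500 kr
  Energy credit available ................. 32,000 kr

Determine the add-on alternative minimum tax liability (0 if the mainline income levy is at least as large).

31,070 kr

Alternative minimum tax:
  Adjusted income: 435,000 kr + 61,500 kr + 63,500 kr = 560,000 kr
  Less exemption 68,000 kr → base 492,000 kr
  492,000 kr × 15% = 73,800 kr

Mainline income levy:
  211,000 kr × 6% = 12,660 kr
  17,000 kr × 18% = 3,060 kr
  141,000 kr × 25% = 35,250 kr
  66,000 kr × 36% = 23,760 kr
  → 74,730 kr
  Less energy credit 32,000 kr → 42,730 kr

Excess of alternative minimum tax over mainline income levy: 73,800 kr − 42,730 kr = 31,070 kr.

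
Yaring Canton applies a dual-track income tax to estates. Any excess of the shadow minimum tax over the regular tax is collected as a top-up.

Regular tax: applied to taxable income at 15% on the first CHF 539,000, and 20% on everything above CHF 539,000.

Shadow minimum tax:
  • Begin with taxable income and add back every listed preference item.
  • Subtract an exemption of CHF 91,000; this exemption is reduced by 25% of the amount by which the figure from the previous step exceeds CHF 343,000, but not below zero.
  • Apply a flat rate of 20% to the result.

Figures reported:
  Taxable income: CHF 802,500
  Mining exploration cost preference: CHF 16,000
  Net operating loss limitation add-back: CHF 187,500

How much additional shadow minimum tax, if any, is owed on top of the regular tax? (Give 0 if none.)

CHF 67,650

Shadow minimum tax:
  Adjusted income: CHF 802,500 + CHF 16,000 + CHF 187,500 = CHF 1,006,000
  Exemption: 25% × (CHF 1,006,000 − CHF 343,000) = CHF 165,750 ≥ CHF 91,000, so the exemption is fully phased out
  Base: CHF 1,006,000 − CHF 0 = CHF 1,006,000
  CHF 1,006,000 × 20% = CHF 201,200

Regular tax:
  CHF 539,000 × 15% = CHF 80,850
  CHF 263,500 × 20% = CHF 52,700
  → CHF 133,550

Excess of shadow minimum tax over regular tax: CHF 201,200 − CHF 133,550 = CHF 67,650.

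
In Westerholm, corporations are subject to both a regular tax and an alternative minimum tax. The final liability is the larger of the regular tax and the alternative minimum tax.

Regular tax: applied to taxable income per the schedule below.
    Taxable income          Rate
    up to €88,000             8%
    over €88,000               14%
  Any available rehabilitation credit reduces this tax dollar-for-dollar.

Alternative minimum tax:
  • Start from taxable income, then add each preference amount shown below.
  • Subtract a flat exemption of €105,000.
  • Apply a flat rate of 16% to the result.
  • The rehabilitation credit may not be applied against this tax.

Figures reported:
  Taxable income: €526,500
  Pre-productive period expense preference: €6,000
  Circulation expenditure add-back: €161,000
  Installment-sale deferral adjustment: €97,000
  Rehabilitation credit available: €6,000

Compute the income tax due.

Regular tax:
  €88,000 × 8% = €7,040
  €438,500 × 14% = €61,390
  → €68,430
  Less rehabilitation credit €6,000 → €62,430

Alternative minimum tax:
  Adjusted income: €526,500 + €6,000 + €161,000 + €97,000 = €790,500
  Less exemption €105,000 → base €685,500
  €685,500 × 16% = €109,680

€109,680 > €62,430, so the alternative minimum tax is the binding amount.

€109,680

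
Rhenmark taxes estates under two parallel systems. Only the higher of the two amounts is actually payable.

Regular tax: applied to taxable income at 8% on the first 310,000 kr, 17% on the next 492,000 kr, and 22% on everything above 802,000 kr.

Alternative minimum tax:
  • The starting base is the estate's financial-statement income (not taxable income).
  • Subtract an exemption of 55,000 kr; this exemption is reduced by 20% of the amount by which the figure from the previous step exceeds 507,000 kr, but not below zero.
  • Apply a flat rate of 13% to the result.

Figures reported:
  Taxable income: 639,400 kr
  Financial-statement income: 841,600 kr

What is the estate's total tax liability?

109,408 kr

Alternative minimum tax:
  Base (financial-statement income): 841,600 kr
  Exemption: 20% × (841,600 kr − 507,000 kr) = 66,920 kr ≥ 55,000 kr, so the exemption is fully phased out
  Base: 841,600 kr − 0 kr = 841,600 kr
  841,600 kr × 13% = 109,408 kr

Regular tax:
  310,000 kr × 8% = 24,800 kr
  329,400 kr × 17% = 55,998 kr
  → 80,798 kr

109,408 kr > 80,798 kr, so the alternative minimum tax is the binding amount.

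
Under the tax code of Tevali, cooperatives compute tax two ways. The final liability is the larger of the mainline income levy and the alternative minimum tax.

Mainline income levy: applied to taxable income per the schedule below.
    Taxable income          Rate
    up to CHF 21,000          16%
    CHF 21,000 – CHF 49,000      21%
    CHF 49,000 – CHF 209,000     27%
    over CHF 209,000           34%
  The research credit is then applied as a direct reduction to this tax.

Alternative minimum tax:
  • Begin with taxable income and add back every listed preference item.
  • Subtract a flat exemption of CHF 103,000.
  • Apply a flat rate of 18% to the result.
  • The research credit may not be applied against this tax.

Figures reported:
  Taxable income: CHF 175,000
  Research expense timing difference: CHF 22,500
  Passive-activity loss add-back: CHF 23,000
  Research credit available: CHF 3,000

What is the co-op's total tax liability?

Alternative minimum tax:
  Adjusted income: CHF 175,000 + CHF 22,500 + CHF 23,000 = CHF 220,500
  Less exemption CHF 103,000 → base CHF 117,500
  CHF 117,500 × 18% = CHF 21,150

Mainline income levy:
  CHF 21,000 × 16% = CHF 3,360
  CHF 28,000 × 21% = CHF 5,880
  CHF 126,000 × 27% = CHF 34,020
  → CHF 43,260
  Less research credit CHF 3,000 → CHF 40,260

CHF 40,260 > CHF 21,150, so the mainline income levy governs.

CHF 40,260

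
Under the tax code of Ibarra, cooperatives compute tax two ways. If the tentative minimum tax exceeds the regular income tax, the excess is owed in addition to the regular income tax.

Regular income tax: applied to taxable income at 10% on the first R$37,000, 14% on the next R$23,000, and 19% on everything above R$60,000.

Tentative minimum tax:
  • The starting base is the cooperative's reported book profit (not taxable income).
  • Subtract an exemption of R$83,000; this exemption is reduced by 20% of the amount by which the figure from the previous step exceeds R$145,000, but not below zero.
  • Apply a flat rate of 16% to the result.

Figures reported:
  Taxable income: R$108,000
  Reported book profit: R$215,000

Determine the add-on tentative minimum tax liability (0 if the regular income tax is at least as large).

Regular income tax:
  R$37,000 × 10% = R$3,700
  R$23,000 × 14% = R$3,220
  R$48,000 × 19% = R$9,120
  → R$16,040

Tentative minimum tax:
  Base (reported book profit): R$215,000
  Exemption: R$83,000 − 20% × (R$215,000 − R$145,000) = R$83,000 − R$14,000 = R$69,000
  Base: R$215,000 − R$69,000 = R$146,000
  R$146,000 × 16% = R$23,360

Excess of tentative minimum tax over regular income tax: R$23,360 − R$16,040 = R$7,320.

R$7,320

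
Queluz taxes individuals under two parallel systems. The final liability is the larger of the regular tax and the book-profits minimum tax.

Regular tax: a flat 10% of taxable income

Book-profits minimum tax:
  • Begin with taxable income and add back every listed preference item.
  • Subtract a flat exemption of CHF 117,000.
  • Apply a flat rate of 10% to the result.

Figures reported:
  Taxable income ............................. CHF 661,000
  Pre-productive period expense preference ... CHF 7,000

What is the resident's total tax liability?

CHF 66,100

Book-profits minimum tax:
  Adjusted income: CHF 661,000 + CHF 7,000 = CHF 668,000
  Less exemption CHF 117,000 → base CHF 551,000
  CHF 551,000 × 10% = CHF 55,100

Regular tax:
  CHF 661,000 × 10% = CHF 66,100

CHF 66,100 > CHF 55,100, so the regular tax governs.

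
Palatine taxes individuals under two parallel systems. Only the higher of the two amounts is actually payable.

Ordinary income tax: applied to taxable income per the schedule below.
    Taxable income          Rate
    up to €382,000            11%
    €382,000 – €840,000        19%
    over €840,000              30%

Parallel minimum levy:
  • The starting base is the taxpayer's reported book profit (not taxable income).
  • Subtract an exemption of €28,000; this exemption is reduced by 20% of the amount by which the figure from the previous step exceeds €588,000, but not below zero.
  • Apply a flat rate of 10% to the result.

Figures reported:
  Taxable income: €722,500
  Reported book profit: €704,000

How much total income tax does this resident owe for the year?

€106,715

Parallel minimum levy:
  Base (reported book profit): €704,000
  Exemption: €28,000 − 20% × (€704,000 − €588,000) = €28,000 − €23,200 = €4,800
  Base: €704,000 − €4,800 = €699,200
  €699,200 × 10% = €69,920

Ordinary income tax:
  €382,000 × 11% = €42,020
  €340,500 × 19% = €64,695
  → €106,715

€106,715 > €69,920, so the ordinary income tax governs.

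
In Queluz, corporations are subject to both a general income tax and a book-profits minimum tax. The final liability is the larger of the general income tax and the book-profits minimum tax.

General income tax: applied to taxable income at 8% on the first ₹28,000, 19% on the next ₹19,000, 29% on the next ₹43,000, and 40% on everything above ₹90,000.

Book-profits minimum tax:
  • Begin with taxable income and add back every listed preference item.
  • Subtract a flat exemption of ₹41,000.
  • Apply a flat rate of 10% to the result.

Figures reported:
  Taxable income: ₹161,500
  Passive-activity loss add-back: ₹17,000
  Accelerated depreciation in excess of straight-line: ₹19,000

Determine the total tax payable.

₹46,920

Book-profits minimum tax:
  Adjusted income: ₹161,500 + ₹17,000 + ₹19,000 = ₹197,500
  Less exemption ₹41,000 → base ₹156,500
  ₹156,500 × 10% = ₹15,650

General income tax:
  ₹28,000 × 8% = ₹2,240
  ₹19,000 × 19% = ₹3,610
  ₹43,000 × 29% = ₹12,470
  ₹71,500 × 40% = ₹28,600
  → ₹46,920

₹46,920 > ₹15,650, so the general income tax governs.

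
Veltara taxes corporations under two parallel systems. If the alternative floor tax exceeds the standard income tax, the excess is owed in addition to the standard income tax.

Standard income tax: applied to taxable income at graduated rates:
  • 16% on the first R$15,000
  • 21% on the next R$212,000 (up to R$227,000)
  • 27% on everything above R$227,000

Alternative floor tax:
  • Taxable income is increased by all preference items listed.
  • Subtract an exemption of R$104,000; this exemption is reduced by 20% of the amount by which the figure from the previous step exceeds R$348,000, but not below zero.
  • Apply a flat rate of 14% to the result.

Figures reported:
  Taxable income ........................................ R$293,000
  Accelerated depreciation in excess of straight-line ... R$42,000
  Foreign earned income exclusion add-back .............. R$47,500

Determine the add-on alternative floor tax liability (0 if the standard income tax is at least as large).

Alternative floor tax:
  Adjusted income: R$293,000 + R$42,000 + R$47,500 = R$382,500
  Exemption: R$104,000 − 20% × (R$382,500 − R$348,000) = R$104,000 − R$6,900 = R$97,100
  Base: R$382,500 − R$97,100 = R$285,400
  R$285,400 × 14% = R$39,956

Standard income tax:
  R$15,000 × 16% = R$2,400
  R$212,000 × 21% = R$44,520
  R$66,000 × 27% = R$17,820
  → R$64,740

R$39,956 ≤ R$64,740, so no add-on is due.

R$0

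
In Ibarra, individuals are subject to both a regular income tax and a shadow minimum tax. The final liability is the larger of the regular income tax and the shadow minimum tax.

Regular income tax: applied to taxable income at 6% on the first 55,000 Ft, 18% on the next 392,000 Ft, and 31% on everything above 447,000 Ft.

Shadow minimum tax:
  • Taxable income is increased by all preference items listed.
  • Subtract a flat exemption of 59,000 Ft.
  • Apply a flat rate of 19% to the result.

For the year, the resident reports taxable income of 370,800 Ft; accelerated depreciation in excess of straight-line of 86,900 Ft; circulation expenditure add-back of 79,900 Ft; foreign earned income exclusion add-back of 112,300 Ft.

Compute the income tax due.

Regular income tax:
  55,000 Ft × 6% = 3,300 Ft
  315,800 Ft × 18% = 56,844 Ft
  → 60,144 Ft

Shadow minimum tax:
  Adjusted income: 370,800 Ft + 86,900 Ft + 79,900 Ft + 112,300 Ft = 649,900 Ft
  Less exemption 59,000 Ft → base 590,900 Ft
  590,900 Ft × 19% = 112,271 Ft

112,271 Ft > 60,144 Ft, so the shadow minimum tax is the binding amount.

112,271 Ft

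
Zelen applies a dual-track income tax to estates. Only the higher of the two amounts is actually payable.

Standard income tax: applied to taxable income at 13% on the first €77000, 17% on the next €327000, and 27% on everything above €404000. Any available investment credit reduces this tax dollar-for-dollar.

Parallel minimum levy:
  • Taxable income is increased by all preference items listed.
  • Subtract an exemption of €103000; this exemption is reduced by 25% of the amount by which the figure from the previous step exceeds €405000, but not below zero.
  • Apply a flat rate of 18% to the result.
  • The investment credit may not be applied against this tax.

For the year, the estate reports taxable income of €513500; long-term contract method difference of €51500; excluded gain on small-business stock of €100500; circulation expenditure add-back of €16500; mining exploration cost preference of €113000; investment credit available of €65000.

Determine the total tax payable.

Standard income tax:
  €77000 × 13% = €10010
  €327000 × 17% = €55590
  €109500 × 27% = €29565
  → €95165
  Less investment credit €65000 → €30165

Parallel minimum levy:
  Adjusted income: €513500 + €51500 + €100500 + €16500 + €113000 = €795000
  Exemption: €103000 − 25% × (€795000 − €405000) = €103000 − €97500 = €5500
  Base: €795000 − €5500 = €789500
  €789500 × 18% = €142110

€142110 > €30165, so the parallel minimum levy is the binding amount.

€142110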